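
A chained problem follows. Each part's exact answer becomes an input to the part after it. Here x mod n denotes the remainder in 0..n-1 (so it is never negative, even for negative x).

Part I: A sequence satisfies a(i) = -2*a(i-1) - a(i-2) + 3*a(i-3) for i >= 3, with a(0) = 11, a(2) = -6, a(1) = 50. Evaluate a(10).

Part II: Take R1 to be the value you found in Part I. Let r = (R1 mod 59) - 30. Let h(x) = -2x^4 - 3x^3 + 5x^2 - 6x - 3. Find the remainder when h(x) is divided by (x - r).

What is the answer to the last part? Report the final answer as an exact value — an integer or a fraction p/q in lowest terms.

Part I: a(3) = -2*(-6) - 1*(50) + 3*(11) = -5; iterating: a(3)=-5, a(4)=166, a(5)=-345, a(6)=509, a(7)=-175, a(8)=-1194, a(9)=4090, a(10)=-7511; answer -7511
Part II: R1 = -7511; r = 11; remainder = value at the root: -2*(11)^4 - 3*(11)^3 + 5*(11)^2 - 6*(11)^1 - 3 = (-29282) + (-3993) + (605) + (-66) + (-3) = -32739; answer -32739

-32739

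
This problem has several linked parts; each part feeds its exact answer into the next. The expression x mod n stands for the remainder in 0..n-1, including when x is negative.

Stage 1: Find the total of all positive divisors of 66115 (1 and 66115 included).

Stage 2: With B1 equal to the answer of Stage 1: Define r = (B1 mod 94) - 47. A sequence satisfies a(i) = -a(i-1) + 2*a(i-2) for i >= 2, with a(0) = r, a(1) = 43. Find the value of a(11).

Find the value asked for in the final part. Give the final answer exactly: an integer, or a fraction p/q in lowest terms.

Stage 1: 66115 = 5 * 7 * 1889; sigma = (1 + 5) * (1 + 7) * (1 + 1889) = 6 * 8 * 1890 = 90720; answer 90720
Stage 2: B1 = 90720; r = -37; a(2) = -1*(43) + 2*(-37) = -117; iterating: a(2)=-117, a(3)=203, a(4)=-437, a(5)=843, a(6)=-1717, a(7)=3403, a(8)=-6837, a(9)=13643, a(10)=-27317, a(11)=54603; answer 54603

54603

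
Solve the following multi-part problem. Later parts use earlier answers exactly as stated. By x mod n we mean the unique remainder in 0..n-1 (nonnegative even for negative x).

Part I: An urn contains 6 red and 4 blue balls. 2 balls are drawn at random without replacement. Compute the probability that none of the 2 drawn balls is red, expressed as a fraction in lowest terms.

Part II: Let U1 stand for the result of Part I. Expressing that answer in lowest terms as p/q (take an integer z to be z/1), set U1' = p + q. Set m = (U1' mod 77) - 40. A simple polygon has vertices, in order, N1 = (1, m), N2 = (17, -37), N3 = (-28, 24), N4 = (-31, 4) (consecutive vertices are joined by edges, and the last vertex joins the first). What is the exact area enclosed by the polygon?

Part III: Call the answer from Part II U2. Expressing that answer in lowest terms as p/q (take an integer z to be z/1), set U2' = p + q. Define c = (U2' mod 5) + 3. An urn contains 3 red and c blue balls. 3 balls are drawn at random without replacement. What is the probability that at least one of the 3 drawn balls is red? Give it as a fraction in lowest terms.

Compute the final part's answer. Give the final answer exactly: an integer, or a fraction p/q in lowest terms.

Part I: total draws C(10,2) = 45; favorable C(4,2) = 6; P = 2/15; answer 2/15
Part II: U1 = 2/15; threaded value p + q = 17; m = -23; cross terms: (1*-37 - 17*-23)=354, (17*24 - -28*-37)=-628, (-28*4 - -31*24)=632, (-31*-23 - 1*4)=709; twice the area = |1067| = 1067; area = 1067/2; answer 1067/2
Part III: U2 = 1067/2; threaded value p + q = 1069; c = 7; total draws C(10,3) = 120; complement C(7,3) = 35; favorable 120 - 35 = 85; P = 17/24; answer 17/24

17/24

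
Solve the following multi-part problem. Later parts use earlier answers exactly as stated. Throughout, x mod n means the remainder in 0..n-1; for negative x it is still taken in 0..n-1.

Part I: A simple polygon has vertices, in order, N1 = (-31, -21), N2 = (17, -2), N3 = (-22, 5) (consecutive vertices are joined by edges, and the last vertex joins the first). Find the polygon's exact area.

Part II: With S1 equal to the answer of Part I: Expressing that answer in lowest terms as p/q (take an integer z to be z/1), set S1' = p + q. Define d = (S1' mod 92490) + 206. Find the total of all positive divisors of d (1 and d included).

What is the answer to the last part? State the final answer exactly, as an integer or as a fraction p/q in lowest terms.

Part I: cross terms: (-31*-2 - 17*-21)=419, (17*5 - -22*-2)=41, (-22*-21 - -31*5)=617; twice the area = |1077| = 1077; area = 1077/2; answer 1077/2
Part II: S1 = 1077/2; threaded value p + q = 1079; d = 1285; 1285 = 5 * 257; sigma = (1 + 5) * (1 + 257) = 6 * 258 = 1548; answer 1548

1548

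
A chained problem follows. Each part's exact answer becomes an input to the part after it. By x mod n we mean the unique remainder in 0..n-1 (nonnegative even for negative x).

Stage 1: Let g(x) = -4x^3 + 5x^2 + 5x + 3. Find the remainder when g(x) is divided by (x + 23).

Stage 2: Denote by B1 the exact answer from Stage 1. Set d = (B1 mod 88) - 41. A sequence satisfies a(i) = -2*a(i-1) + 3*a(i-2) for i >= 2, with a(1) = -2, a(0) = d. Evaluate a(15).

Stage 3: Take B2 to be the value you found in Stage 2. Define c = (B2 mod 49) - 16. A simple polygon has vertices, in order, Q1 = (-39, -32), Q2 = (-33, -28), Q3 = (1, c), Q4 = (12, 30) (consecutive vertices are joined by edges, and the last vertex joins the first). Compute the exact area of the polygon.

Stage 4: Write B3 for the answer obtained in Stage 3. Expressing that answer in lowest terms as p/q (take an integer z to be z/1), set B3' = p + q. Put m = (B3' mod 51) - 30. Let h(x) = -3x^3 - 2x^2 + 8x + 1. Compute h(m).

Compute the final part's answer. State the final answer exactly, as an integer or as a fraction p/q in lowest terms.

Stage 1: remainder = value at the root: -4*(-23)^3 + 5*(-23)^2 + 5*(-23)^1 + 3 = (48668) + (2645) + (-115) + (3) = 51201; answer 51201
Stage 2: B1 = 51201; d = 32; a(2) = -2*(-2) + 3*(32) = 100; iterating: a(2)=100, a(3)=-206, a(4)=712, a(5)=-2042, a(6)=6220, a(7)=-18566, a(8)=55792, a(9)=-167282, a(10)=501940, a(11)=-1505726, a(12)=4517272, a(13)=-13551722, a(14)=40655260, a(15)=-121965686; answer -121965686
Stage 3: B2 = -121965686; c = 2; cross terms: (-39*-28 - -33*-32)=36, (-33*2 - 1*-28)=-38, (1*30 - 12*2)=6, (12*-32 - -39*30)=786; twice the area = |790| = 790; area = 395; answer 395
Stage 4: B3 = 395; threaded value p + q = 396; m = 9; -3*(9)^3 - 2*(9)^2 + 8*(9)^1 + 1 = (-2187) + (-162) + (72) + (1) = -2276; answer -2276

-2276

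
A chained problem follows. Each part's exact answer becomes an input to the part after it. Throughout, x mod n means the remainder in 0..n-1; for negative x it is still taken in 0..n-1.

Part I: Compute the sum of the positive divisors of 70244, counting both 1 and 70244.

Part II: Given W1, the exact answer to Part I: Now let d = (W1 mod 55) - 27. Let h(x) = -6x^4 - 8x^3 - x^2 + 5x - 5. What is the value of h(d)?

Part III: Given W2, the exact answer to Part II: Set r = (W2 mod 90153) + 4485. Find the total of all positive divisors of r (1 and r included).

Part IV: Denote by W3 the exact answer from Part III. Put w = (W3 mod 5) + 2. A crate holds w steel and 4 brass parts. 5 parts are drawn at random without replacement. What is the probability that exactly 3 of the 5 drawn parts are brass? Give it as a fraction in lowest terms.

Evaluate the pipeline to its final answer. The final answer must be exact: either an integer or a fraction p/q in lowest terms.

5/21

Part I: 70244 = 2^2 * 17 * 1033; sigma = (1 + 2 + 4) * (1 + 17) * (1 + 1033) = 7 * 18 * 1034 = 130284; answer 130284
Part II: W1 = 130284; d = 17; -6*(17)^4 - 8*(17)^3 - 1*(17)^2 + 5*(17)^1 - 5 = (-501126) + (-39304) + (-289) + (85) + (-5) = -540639; answer -540639
Part III: W2 = -540639; r = 4764; 4764 = 2^2 * 3 * 397; sigma = (1 + 2 + 4) * (1 + 3) * (1 + 397) = 7 * 4 * 398 = 11144; answer 11144
Part IV: W3 = 11144; w = 6; total draws C(10,5) = 252; favorable C(4,3)*C(6,2) = 60; P = 5/21; answer 5/21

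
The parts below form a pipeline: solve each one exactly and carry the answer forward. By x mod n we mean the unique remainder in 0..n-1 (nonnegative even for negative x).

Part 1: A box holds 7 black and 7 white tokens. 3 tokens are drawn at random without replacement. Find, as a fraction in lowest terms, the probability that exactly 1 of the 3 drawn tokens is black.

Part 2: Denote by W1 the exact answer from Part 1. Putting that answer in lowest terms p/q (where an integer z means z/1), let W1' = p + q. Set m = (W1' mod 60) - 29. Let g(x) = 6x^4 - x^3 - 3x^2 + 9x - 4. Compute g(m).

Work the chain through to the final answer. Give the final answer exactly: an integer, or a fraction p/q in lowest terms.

Part 1: total draws C(14,3) = 364; favorable C(7,1)*C(7,2) = 147; P = 21/52; answer 21/52
Part 2: W1 = 21/52; threaded value p + q = 73; m = -16; 6*(-16)^4 - 1*(-16)^3 - 3*(-16)^2 + 9*(-16)^1 - 4 = (393216) + (4096) + (-768) + (-144) + (-4) = 396396; answer 396396

396396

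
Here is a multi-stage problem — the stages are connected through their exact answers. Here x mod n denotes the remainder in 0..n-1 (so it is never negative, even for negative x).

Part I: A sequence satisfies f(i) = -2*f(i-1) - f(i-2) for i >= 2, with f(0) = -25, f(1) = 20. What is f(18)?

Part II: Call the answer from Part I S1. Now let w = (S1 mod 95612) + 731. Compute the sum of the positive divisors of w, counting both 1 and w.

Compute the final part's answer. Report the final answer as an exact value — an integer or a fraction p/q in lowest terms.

Part I: f(2) = -2*(20) - 1*(-25) = -15; iterating: f(2)=-15, f(3)=10, f(4)=-5, f(5)=0, f(6)=5, f(7)=-10, f(8)=15, f(9)=-20, f(10)=25, f(11)=-30, f(12)=35, f(13)=-40, f(14)=45, f(15)=-50, f(16)=55, f(17)=-60, f(18)=65; answer 65
Part II: S1 = 65; w = 796; 796 = 2^2 * 199; sigma = (1 + 2 + 4) * (1 + 199) = 7 * 200 = 1400; answer 1400

1400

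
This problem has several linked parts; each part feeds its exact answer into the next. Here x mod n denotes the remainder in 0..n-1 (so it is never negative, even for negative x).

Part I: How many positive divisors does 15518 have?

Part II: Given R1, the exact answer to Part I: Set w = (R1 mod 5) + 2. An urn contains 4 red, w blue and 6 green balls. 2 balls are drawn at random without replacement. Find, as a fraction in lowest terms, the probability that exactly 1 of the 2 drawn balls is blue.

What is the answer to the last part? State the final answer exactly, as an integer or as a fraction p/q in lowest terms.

Part I: 15518 = 2 * 7759; number of divisors = (1+1) * (1+1) = 4; answer 4
Part II: R1 = 4; w = 6; total draws C(16,2) = 120; favorable C(6,1)*C(10,1) = 60; P = 1/2; answer 1/2

1/2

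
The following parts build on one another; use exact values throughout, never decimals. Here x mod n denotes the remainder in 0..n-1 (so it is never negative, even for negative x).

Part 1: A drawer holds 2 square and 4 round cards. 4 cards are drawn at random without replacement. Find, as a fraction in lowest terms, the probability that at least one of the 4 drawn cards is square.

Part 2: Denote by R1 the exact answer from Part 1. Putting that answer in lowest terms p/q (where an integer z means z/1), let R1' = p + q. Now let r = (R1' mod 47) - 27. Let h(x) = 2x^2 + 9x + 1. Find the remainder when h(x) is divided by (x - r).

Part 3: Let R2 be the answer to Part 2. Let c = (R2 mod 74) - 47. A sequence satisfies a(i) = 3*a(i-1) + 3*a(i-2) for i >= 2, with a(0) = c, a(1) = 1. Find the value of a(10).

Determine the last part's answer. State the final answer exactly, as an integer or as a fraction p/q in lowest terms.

-1985067

Part 1: total draws C(6,4) = 15; complement C(4,4) = 1; favorable 15 - 1 = 14; P = 14/15; answer 14/15
Part 2: R1 = 14/15; threaded value p + q = 29; r = 2; remainder = value at the root: 2*(2)^2 + 9*(2)^1 + 1 = (8) + (18) + (1) = 27; answer 27
Part 3: R2 = 27; c = -20; a(2) = 3*(1) + 3*(-20) = -57; iterating: a(2)=-57, a(3)=-168, a(4)=-675, a(5)=-2529, a(6)=-9612, a(7)=-36423, a(8)=-138105, a(9)=-523584, a(10)=-1985067; answer -1985067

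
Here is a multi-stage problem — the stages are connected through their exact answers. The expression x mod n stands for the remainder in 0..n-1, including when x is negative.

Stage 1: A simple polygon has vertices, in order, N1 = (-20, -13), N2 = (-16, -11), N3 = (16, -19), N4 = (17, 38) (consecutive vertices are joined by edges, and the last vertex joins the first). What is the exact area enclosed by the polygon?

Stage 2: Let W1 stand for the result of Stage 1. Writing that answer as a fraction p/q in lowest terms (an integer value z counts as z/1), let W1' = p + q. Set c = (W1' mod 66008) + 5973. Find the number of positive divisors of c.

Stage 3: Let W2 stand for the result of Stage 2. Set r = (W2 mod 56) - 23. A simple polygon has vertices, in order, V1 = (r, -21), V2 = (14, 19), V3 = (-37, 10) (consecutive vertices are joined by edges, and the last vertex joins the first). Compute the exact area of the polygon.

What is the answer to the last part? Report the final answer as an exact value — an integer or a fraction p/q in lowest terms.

Stage 1: cross terms: (-20*-11 - -16*-13)=12, (-16*-19 - 16*-11)=480, (16*38 - 17*-19)=931, (17*-13 - -20*38)=539; twice the area = |1962| = 1962; area = 981; answer 981
Stage 2: W1 = 981; threaded value p + q = 982; c = 6955; 6955 = 5 * 13 * 107; number of divisors = (1+1) * (1+1) * (1+1) = 8; answer 8
Stage 3: W2 = 8; r = -15; cross terms: (-15*19 - 14*-21)=9, (14*10 - -37*19)=843, (-37*-21 - -15*10)=927; twice the area = |1779| = 1779; area = 1779/2; answer 1779/2

1779/2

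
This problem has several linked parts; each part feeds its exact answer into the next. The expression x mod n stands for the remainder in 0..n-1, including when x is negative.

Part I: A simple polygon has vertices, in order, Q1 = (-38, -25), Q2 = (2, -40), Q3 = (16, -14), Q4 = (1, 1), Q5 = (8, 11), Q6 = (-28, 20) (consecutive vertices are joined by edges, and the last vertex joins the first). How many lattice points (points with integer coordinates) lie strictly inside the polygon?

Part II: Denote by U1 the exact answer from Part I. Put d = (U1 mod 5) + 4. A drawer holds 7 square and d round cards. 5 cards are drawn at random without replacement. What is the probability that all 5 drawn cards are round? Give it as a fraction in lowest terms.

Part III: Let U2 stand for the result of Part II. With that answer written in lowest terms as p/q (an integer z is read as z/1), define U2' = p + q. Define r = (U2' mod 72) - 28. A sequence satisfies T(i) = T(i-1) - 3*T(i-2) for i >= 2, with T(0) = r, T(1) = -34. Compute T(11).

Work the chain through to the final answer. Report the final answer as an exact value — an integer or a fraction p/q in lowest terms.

-6463

Part I: cross terms: (-38*-40 - 2*-25)=1570, (2*-14 - 16*-40)=612, (16*1 - 1*-14)=30, (1*11 - 8*1)=3, (8*20 - -28*11)=468, (-28*-25 - -38*20)=1460; twice the area = |4143| = 4143; area = 4143/2; boundary points = 5 + 2 + 15 + 1 + 9 + 5 = 37; strictly interior points = area - boundary/2 + 1 = 2054; answer 2054
Part II: U1 = 2054; d = 8; total draws C(15,5) = 3003; favorable C(8,5) = 56; P = 8/429; answer 8/429
Part III: U2 = 8/429; threaded value p + q = 437; r = -23; T(2) = 1*(-34) - 3*(-23) = 35; iterating: T(2)=35, T(3)=137, T(4)=32, T(5)=-379, T(6)=-475, T(7)=662, T(8)=2087, T(9)=101, T(10)=-6160, T(11)=-6463; answer -6463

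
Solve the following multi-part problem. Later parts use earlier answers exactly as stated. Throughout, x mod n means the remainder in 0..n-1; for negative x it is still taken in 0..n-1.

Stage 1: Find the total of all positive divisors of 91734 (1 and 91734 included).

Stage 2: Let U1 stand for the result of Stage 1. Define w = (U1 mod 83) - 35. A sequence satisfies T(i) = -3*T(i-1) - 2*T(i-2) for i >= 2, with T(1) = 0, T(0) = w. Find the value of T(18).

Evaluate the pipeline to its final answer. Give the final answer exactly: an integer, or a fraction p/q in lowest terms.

Stage 1: 91734 = 2 * 3 * 15289; sigma = (1 + 2) * (1 + 3) * (1 + 15289) = 3 * 4 * 15290 = 183480; answer 183480
Stage 2: U1 = 183480; w = 15; T(2) = -3*(0) - 2*(15) = -30; iterating: T(2)=-30, T(3)=90, T(4)=-210, T(5)=450, T(6)=-930, T(7)=1890, T(8)=-3810, T(9)=7650, T(10)=-15330, T(11)=30690, T(12)=-61410, T(13)=122850, T(14)=-245730, T(15)=491490, T(16)=-983010, T(17)=1966050, T(18)=-3932130; answer -3932130

-3932130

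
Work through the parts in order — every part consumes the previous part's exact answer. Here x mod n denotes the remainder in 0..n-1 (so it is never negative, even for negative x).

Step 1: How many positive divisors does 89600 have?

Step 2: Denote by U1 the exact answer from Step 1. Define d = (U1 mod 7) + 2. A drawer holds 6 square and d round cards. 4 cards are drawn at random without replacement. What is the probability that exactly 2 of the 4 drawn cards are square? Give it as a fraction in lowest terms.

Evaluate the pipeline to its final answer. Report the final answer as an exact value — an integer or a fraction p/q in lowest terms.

Step 1: 89600 = 2^9 * 5^2 * 7; number of divisors = (9+1) * (2+1) * (1+1) = 60; answer 60
Step 2: U1 = 60; d = 6; total draws C(12,4) = 495; favorable C(6,2)*C(6,2) = 225; P = 5/11; answer 5/11

5/11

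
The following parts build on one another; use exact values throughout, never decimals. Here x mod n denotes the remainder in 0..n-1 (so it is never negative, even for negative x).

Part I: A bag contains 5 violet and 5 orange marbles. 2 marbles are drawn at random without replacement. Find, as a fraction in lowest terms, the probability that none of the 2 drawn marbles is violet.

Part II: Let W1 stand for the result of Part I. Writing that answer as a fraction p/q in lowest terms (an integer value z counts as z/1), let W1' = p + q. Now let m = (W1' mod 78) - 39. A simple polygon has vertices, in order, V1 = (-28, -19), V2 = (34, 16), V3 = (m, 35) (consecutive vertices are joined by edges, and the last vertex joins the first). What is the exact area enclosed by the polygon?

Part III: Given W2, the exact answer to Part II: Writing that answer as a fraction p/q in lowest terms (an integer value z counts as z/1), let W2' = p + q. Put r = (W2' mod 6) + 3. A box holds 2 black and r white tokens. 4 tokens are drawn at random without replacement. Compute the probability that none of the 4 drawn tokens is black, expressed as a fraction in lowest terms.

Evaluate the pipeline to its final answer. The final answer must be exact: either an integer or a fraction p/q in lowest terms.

1/15

Part I: total draws C(10,2) = 45; favorable C(5,2) = 10; P = 2/9; answer 2/9
Part II: W1 = 2/9; threaded value p + q = 11; m = -28; cross terms: (-28*16 - 34*-19)=198, (34*35 - -28*16)=1638, (-28*-19 - -28*35)=1512; twice the area = |3348| = 3348; area = 1674; answer 1674
Part III: W2 = 1674; threaded value p + q = 1675; r = 4; total draws C(6,4) = 15; favorable C(4,4) = 1; P = 1/15; answer 1/15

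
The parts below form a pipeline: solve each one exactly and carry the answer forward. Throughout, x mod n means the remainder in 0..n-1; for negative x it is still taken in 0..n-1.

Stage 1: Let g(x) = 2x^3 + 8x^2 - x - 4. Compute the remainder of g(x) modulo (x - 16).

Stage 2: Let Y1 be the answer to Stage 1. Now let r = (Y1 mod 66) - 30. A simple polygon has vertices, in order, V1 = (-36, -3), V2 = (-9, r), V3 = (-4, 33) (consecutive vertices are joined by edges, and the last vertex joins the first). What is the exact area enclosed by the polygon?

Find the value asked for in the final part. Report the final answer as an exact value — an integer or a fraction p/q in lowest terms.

Stage 1: remainder = value at the root: 2*(16)^3 + 8*(16)^2 - 1*(16)^1 - 4 = (8192) + (2048) + (-16) + (-4) = 10220; answer 10220
Stage 2: Y1 = 10220; r = 26; cross terms: (-36*26 - -9*-3)=-963, (-9*33 - -4*26)=-193, (-4*-3 - -36*33)=1200; twice the area = |44| = 44; area = 22; answer 22

22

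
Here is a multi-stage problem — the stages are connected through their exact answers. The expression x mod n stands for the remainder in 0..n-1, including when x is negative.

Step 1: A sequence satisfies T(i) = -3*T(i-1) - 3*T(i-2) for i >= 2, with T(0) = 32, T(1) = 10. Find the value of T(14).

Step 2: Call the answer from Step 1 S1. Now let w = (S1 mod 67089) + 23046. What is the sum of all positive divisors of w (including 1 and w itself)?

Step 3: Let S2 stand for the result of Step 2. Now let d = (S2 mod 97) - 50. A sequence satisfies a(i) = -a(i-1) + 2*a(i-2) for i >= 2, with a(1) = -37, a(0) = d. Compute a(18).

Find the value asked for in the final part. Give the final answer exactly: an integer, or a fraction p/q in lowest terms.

87345

Step 1: T(2) = -3*(10) - 3*(32) = -126; iterating: T(2)=-126, T(3)=348, T(4)=-666, T(5)=954, T(6)=-864, T(7)=-270, T(8)=3402, T(9)=-9396, T(10)=17982, T(11)=-25758, T(12)=23328, T(13)=7290, T(14)=-91854; answer -91854
Step 2: S1 = -91854; w = 65370; 65370 = 2 * 3 * 5 * 2179; sigma = (1 + 2) * (1 + 3) * (1 + 5) * (1 + 2179) = 3 * 4 * 6 * 2180 = 156960; answer 156960
Step 3: S2 = 156960; d = -36; a(2) = -1*(-37) + 2*(-36) = -35; iterating: a(2)=-35, a(3)=-39, a(4)=-31, a(5)=-47, a(6)=-15, a(7)=-79, a(8)=49, a(9)=-207, a(10)=305, a(11)=-719, a(12)=1329, a(13)=-2767, a(14)=5425, a(15)=-10959, a(16)=21809, a(17)=-43727, a(18)=87345; answer 87345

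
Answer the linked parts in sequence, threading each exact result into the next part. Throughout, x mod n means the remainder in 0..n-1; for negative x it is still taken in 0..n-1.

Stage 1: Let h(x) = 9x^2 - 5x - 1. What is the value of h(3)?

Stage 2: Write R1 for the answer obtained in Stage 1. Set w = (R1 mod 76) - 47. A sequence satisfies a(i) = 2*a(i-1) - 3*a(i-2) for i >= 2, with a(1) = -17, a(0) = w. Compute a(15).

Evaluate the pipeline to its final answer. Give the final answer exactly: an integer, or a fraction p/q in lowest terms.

-105065

Stage 1: 9*(3)^2 - 5*(3)^1 - 1 = (81) + (-15) + (-1) = 65; answer 65
Stage 2: R1 = 65; w = 18; a(2) = 2*(-17) - 3*(18) = -88; iterating: a(2)=-88, a(3)=-125, a(4)=14, a(5)=403, a(6)=764, a(7)=319, a(8)=-1654, a(9)=-4265, a(10)=-3568, a(11)=5659, a(12)=22022, a(13)=27067, a(14)=-11932, a(15)=-105065; answer -105065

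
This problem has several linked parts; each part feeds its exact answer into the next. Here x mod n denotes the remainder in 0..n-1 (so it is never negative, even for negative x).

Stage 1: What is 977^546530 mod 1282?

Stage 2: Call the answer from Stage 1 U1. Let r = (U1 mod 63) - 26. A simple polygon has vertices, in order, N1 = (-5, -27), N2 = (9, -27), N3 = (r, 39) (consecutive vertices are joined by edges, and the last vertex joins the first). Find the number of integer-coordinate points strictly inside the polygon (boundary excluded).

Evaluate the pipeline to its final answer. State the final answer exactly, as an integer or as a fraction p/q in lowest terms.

Stage 1: squarings mod 1282: 977^1=977, 977^2=721, 977^4=631, 977^8=741, 977^16=385, 977^32=795, 977^64=1281, 977^128=1, 977^256=1, 977^512=1, 977^1024=1, 977^2048=1, 977^4096=1, 977^8192=1, 977^16384=1, 977^32768=1, 977^65536=1, 977^131072=1, 977^262144=1, 977^524288=1; 977^546530 = 977^2 * 977^32 * 977^64 * 977^128 * 977^512 * 977^1024 * 977^4096 * 977^16384 * 977^524288 = 1141 (mod 1282); answer 1141
Stage 2: U1 = 1141; r = -19; cross terms: (-5*-27 - 9*-27)=378, (9*39 - -19*-27)=-162, (-19*-27 - -5*39)=708; twice the area = |924| = 924; area = 462; boundary points = 14 + 2 + 2 = 18; strictly interior points = area - boundary/2 + 1 = 454; answer 454

454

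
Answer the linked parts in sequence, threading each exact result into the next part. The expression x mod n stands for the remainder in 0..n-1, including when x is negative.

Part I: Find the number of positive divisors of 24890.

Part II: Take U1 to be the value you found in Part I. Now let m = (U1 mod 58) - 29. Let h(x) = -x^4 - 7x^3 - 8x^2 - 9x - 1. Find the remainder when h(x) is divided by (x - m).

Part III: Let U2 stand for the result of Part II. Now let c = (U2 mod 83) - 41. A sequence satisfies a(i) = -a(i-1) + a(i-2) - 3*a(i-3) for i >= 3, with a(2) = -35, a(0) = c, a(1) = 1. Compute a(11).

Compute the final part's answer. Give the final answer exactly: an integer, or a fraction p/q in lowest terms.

29487

Part I: 24890 = 2 * 5 * 19 * 131; number of divisors = (1+1) * (1+1) * (1+1) * (1+1) = 16; answer 16
Part II: U1 = 16; m = -13; remainder = value at the root: -1*(-13)^4 - 7*(-13)^3 - 8*(-13)^2 - 9*(-13)^1 - 1 = (-28561) + (15379) + (-1352) + (117) + (-1) = -14418; answer -14418
Part III: U2 = -14418; c = -17; a(3) = -1*(-35) + 1*(1) - 3*(-17) = 87; iterating: a(3)=87, a(4)=-125, a(5)=317, a(6)=-703, a(7)=1395, a(8)=-3049, a(9)=6553, a(10)=-13787, a(11)=29487; answer 29487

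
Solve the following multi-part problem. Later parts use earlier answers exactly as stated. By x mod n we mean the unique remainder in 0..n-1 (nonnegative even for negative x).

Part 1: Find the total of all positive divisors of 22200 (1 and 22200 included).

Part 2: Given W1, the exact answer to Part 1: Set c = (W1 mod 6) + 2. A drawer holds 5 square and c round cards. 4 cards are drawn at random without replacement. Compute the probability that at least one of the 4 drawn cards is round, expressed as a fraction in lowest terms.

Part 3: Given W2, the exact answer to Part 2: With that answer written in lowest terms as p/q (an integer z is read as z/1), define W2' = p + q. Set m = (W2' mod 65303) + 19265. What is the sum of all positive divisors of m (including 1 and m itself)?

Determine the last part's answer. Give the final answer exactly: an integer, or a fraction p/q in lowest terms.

52272

Part 1: 22200 = 2^3 * 3 * 5^2 * 37; sigma = (1 + 2 + 4 + 8) * (1 + 3) * (1 + 5 + 25) * (1 + 37) = 15 * 4 * 31 * 38 = 70680; answer 70680
Part 2: W1 = 70680; c = 2; total draws C(7,4) = 35; complement C(5,4) = 5; favorable 35 - 5 = 30; P = 6/7; answer 6/7
Part 3: W2 = 6/7; threaded value p + q = 13; m = 19278; 19278 = 2 * 3^4 * 7 * 17; sigma = (1 + 2) * (1 + 3 + 9 + 27 + 81) * (1 + 7) * (1 + 17) = 3 * 121 * 8 * 18 = 52272; answer 52272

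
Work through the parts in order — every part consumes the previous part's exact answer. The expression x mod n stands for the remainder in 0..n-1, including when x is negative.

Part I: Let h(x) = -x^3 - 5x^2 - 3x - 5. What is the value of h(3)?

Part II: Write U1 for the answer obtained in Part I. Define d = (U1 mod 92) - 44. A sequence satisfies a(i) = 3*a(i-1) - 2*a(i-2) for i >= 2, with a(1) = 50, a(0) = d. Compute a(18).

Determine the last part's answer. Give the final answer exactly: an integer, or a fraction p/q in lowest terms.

23068546

Part I: -1*(3)^3 - 5*(3)^2 - 3*(3)^1 - 5 = (-27) + (-45) + (-9) + (-5) = -86; answer -86
Part II: U1 = -86; d = -38; a(2) = 3*(50) - 2*(-38) = 226; iterating: a(2)=226, a(3)=578, a(4)=1282, a(5)=2690, a(6)=5506, a(7)=11138, a(8)=22402, a(9)=44930, a(10)=89986, a(11)=180098, a(12)=360322, a(13)=720770, a(14)=1441666, a(15)=2883458, a(16)=5767042, a(17)=11534210, a(18)=23068546; answer 23068546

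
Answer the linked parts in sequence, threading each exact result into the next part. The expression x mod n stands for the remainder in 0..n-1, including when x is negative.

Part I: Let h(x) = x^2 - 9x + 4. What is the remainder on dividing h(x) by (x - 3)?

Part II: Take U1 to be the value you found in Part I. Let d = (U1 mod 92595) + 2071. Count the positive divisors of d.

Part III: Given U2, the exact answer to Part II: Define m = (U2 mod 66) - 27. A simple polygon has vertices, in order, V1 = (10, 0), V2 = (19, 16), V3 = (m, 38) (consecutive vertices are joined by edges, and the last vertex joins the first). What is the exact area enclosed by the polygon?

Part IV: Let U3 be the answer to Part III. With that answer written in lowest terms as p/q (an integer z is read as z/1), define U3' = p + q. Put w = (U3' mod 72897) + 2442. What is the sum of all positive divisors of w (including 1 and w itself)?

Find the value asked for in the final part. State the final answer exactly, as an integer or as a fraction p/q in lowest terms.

6480

Part I: remainder = value at the root: 1*(3)^2 - 9*(3)^1 + 4 = (9) + (-27) + (4) = -14; answer -14
Part II: U1 = -14; d = 94652; 94652 = 2^2 * 23663; number of divisors = (2+1) * (1+1) = 6; answer 6
Part III: U2 = 6; m = -21; cross terms: (10*16 - 19*0)=160, (19*38 - -21*16)=1058, (-21*0 - 10*38)=-380; twice the area = |838| = 838; area = 419; answer 419
Part IV: U3 = 419; threaded value p + q = 420; w = 2862; 2862 = 2 * 3^3 * 53; sigma = (1 + 2) * (1 + 3 + 9 + 27) * (1 + 53) = 3 * 40 * 54 = 6480; answer 6480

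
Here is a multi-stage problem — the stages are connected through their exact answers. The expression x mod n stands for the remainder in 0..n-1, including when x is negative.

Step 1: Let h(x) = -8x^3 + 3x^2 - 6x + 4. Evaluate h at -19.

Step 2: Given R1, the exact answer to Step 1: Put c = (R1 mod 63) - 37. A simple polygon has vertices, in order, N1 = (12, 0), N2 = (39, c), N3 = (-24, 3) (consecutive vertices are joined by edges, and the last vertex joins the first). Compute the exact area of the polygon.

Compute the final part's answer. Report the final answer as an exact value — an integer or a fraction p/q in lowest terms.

1143/2

Step 1: -8*(-19)^3 + 3*(-19)^2 - 6*(-19)^1 + 4 = (54872) + (1083) + (114) + (4) = 56073; answer 56073
Step 2: R1 = 56073; c = -34; cross terms: (12*-34 - 39*0)=-408, (39*3 - -24*-34)=-699, (-24*0 - 12*3)=-36; twice the area = |-1143| = 1143; area = 1143/2; answer 1143/2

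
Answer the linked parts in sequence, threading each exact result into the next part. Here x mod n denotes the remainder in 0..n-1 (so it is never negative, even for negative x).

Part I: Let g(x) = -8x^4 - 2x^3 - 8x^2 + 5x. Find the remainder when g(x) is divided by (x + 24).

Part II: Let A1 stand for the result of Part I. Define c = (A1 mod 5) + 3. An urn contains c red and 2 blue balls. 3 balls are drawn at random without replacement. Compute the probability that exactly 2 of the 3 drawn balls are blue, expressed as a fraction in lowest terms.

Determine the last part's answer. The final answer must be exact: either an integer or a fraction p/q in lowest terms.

1/7

Part I: remainder = value at the root: -8*(-24)^4 - 2*(-24)^3 - 8*(-24)^2 + 5*(-24)^1 = (-2654208) + (27648) + (-4608) + (-120) = -2631288; answer -2631288
Part II: A1 = -2631288; c = 5; total draws C(7,3) = 35; favorable C(2,2)*C(5,1) = 5; P = 1/7; answer 1/7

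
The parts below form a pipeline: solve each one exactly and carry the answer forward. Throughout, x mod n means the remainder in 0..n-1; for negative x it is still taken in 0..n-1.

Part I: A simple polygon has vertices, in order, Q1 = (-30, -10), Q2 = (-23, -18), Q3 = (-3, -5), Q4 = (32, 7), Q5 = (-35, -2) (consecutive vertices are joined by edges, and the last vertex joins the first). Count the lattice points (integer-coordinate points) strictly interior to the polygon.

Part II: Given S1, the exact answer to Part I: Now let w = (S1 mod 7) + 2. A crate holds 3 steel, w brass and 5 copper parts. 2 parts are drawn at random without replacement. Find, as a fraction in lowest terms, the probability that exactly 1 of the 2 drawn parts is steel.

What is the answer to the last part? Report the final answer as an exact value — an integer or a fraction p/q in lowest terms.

Part I: cross terms: (-30*-18 - -23*-10)=310, (-23*-5 - -3*-18)=61, (-3*7 - 32*-5)=139, (32*-2 - -35*7)=181, (-35*-10 - -30*-2)=290; twice the area = |981| = 981; area = 981/2; boundary points = 1 + 1 + 1 + 1 + 1 = 5; strictly interior points = area - boundary/2 + 1 = 489; answer 489
Part II: S1 = 489; w = 8; total draws C(16,2) = 120; favorable C(3,1)*C(13,1) = 39; P = 13/40; answer 13/40

13/40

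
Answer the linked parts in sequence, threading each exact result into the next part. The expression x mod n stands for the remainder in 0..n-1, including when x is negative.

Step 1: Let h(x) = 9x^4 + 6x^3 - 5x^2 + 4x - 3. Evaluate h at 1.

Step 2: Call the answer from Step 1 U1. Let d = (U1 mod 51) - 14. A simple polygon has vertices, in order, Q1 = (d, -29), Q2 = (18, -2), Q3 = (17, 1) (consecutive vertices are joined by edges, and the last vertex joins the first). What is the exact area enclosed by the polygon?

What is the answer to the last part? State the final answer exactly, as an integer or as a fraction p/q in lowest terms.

45

Step 1: 9*(1)^4 + 6*(1)^3 - 5*(1)^2 + 4*(1)^1 - 3 = (9) + (6) + (-5) + (4) + (-3) = 11; answer 11
Step 2: U1 = 11; d = -3; cross terms: (-3*-2 - 18*-29)=528, (18*1 - 17*-2)=52, (17*-29 - -3*1)=-490; twice the area = |90| = 90; area = 45; answer 45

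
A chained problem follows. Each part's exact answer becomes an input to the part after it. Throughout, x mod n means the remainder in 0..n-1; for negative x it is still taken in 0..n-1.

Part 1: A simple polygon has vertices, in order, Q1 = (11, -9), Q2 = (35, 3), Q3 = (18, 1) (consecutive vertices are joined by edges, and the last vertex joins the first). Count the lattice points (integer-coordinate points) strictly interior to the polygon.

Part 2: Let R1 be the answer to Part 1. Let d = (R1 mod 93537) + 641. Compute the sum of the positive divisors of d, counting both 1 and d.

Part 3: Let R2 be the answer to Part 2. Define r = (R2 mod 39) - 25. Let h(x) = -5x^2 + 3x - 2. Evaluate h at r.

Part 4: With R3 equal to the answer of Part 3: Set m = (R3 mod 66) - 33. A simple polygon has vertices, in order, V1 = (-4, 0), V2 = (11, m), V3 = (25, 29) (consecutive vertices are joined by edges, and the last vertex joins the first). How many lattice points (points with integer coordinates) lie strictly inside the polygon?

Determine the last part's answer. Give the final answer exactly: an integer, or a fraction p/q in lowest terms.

14

Part 1: cross terms: (11*3 - 35*-9)=348, (35*1 - 18*3)=-19, (18*-9 - 11*1)=-173; twice the area = |156| = 156; area = 78; boundary points = 12 + 1 + 1 = 14; strictly interior points = area - boundary/2 + 1 = 72; answer 72
Part 2: R1 = 72; d = 713; 713 = 23 * 31; sigma = (1 + 23) * (1 + 31) = 24 * 32 = 768; answer 768
Part 3: R2 = 768; r = 2; -5*(2)^2 + 3*(2)^1 - 2 = (-20) + (6) + (-2) = -16; answer -16
Part 4: R3 = -16; m = 17; cross terms: (-4*17 - 11*0)=-68, (11*29 - 25*17)=-106, (25*0 - -4*29)=116; twice the area = |-58| = 58; area = 29; boundary points = 1 + 2 + 29 = 32; strictly interior points = area - boundary/2 + 1 = 14; answer 14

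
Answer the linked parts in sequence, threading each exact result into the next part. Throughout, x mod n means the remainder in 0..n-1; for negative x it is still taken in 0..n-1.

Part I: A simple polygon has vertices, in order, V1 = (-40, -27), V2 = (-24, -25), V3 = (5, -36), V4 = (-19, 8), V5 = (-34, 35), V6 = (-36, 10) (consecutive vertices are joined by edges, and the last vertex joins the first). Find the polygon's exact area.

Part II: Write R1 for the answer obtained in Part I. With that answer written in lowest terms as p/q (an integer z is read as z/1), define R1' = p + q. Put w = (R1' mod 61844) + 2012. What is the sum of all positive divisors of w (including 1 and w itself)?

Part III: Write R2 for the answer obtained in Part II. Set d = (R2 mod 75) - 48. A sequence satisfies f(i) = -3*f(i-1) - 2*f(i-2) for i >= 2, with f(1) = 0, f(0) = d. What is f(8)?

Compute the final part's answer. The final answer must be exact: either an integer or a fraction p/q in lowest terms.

Part I: cross terms: (-40*-25 - -24*-27)=352, (-24*-36 - 5*-25)=989, (5*8 - -19*-36)=-644, (-19*35 - -34*8)=-393, (-34*10 - -36*35)=920, (-36*-27 - -40*10)=1372; twice the area = |2596| = 2596; area = 1298; answer 1298
Part II: R1 = 1298; threaded value p + q = 1299; w = 3311; 3311 = 7 * 11 * 43; sigma = (1 + 7) * (1 + 11) * (1 + 43) = 8 * 12 * 44 = 4224; answer 4224
Part III: R2 = 4224; d = -24; f(2) = -3*(0) - 2*(-24) = 48; iterating: f(2)=48, f(3)=-144, f(4)=336, f(5)=-720, f(6)=1488, f(7)=-3024, f(8)=6096; answer 6096

6096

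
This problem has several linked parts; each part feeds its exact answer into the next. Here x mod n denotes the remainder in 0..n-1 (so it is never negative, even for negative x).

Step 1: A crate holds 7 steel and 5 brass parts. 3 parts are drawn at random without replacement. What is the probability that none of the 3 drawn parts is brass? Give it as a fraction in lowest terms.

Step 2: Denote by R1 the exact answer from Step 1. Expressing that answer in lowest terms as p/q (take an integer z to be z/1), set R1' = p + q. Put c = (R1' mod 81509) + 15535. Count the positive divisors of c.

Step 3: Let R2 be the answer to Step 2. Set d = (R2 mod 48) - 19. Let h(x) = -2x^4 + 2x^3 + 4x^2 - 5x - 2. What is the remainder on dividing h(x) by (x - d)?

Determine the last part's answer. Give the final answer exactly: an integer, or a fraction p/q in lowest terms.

-107027

Step 1: total draws C(12,3) = 220; favorable C(7,3) = 35; P = 7/44; answer 7/44
Step 2: R1 = 7/44; threaded value p + q = 51; c = 15586; 15586 = 2 * 7793; number of divisors = (1+1) * (1+1) = 4; answer 4
Step 3: R2 = 4; d = -15; remainder = value at the root: -2*(-15)^4 + 2*(-15)^3 + 4*(-15)^2 - 5*(-15)^1 - 2 = (-101250) + (-6750) + (900) + (75) + (-2) = -107027; answer -107027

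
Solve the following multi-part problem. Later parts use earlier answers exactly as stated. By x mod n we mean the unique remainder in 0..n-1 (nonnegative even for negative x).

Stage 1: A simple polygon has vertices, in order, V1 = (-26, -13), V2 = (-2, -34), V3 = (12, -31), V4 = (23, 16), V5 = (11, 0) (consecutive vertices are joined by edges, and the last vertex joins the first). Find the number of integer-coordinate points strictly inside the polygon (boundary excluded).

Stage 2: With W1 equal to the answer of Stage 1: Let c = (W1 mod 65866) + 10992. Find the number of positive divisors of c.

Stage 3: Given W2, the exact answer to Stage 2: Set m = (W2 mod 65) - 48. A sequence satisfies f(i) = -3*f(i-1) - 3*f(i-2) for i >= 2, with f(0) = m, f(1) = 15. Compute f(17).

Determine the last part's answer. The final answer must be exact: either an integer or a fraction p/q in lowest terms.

Stage 1: cross terms: (-26*-34 - -2*-13)=858, (-2*-31 - 12*-34)=470, (12*16 - 23*-31)=905, (23*0 - 11*16)=-176, (11*-13 - -26*0)=-143; twice the area = |1914| = 1914; area = 957; boundary points = 3 + 1 + 1 + 4 + 1 = 10; strictly interior points = area - boundary/2 + 1 = 953; answer 953
Stage 2: W1 = 953; c = 11945; 11945 = 5 * 2389; number of divisors = (1+1) * (1+1) = 4; answer 4
Stage 3: W2 = 4; m = -44; f(2) = -3*(15) - 3*(-44) = 87; iterating: f(2)=87, f(3)=-306, f(4)=657, f(5)=-1053, f(6)=1188, f(7)=-405, f(8)=-2349, f(9)=8262, f(10)=-17739, f(11)=28431, f(12)=-32076, f(13)=10935, f(14)=63423, f(15)=-223074, f(16)=478953, f(17)=-767637; answer -767637

-767637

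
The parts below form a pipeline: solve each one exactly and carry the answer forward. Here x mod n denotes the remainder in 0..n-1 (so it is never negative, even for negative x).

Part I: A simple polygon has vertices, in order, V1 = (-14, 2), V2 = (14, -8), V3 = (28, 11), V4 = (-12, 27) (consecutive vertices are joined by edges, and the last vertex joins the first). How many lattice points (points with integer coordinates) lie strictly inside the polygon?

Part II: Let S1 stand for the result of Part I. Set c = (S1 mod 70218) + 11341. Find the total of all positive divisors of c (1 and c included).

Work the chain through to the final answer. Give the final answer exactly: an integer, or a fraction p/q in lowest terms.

23352

Part I: cross terms: (-14*-8 - 14*2)=84, (14*11 - 28*-8)=378, (28*27 - -12*11)=888, (-12*2 - -14*27)=354; twice the area = |1704| = 1704; area = 852; boundary points = 2 + 1 + 8 + 1 = 12; strictly interior points = area - boundary/2 + 1 = 847; answer 847
Part II: S1 = 847; c = 12188; 12188 = 2^2 * 11 * 277; sigma = (1 + 2 + 4) * (1 + 11) * (1 + 277) = 7 * 12 * 278 = 23352; answer 23352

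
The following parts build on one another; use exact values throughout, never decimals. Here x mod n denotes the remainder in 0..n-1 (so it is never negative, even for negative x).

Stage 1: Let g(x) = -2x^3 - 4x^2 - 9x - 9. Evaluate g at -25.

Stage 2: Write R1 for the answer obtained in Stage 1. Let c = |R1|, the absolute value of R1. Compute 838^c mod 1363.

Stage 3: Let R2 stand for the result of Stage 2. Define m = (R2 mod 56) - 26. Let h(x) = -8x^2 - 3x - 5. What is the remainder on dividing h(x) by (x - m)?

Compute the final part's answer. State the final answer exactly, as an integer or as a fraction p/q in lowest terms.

Stage 1: -2*(-25)^3 - 4*(-25)^2 - 9*(-25)^1 - 9 = (31250) + (-2500) + (225) + (-9) = 28966; answer 28966
Stage 2: R1 = 28966; c = 28966; squarings mod 1363: 838^1=838, 838^2=299, 838^4=806, 838^8=848, 838^16=803, 838^32=110, 838^64=1196, 838^128=629, 838^256=371, 838^512=1341, 838^1024=484, 838^2048=1183, 838^4096=1051, 838^8192=571, 838^16384=284; 838^28966 = 838^2 * 838^4 * 838^32 * 838^256 * 838^4096 * 838^8192 * 838^16384 = 956 (mod 1363); answer 956
Stage 3: R2 = 956; m = -22; remainder = value at the root: -8*(-22)^2 - 3*(-22)^1 - 5 = (-3872) + (66) + (-5) = -3811; answer -3811

-3811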